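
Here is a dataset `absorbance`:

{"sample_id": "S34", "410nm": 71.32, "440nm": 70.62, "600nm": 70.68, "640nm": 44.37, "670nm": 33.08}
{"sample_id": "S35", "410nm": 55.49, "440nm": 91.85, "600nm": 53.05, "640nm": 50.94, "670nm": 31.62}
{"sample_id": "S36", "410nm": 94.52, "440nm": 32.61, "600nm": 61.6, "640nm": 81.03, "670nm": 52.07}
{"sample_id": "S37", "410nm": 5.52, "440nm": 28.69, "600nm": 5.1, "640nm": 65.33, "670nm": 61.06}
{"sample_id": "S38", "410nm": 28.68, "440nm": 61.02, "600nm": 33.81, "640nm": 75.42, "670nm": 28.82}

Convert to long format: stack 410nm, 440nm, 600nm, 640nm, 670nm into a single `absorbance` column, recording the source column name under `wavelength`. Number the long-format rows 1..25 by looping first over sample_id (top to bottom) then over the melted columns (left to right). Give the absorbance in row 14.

25 rows total (5 × 5). Row 14: index ⌊(14-1)/5⌋ = 2 into sample_id → S36; (14-1) mod 5 = 3 into the melted columns → 640nm.
So row 14 is (S36, 640nm, 81.03); absorbance = 81.03.

81.03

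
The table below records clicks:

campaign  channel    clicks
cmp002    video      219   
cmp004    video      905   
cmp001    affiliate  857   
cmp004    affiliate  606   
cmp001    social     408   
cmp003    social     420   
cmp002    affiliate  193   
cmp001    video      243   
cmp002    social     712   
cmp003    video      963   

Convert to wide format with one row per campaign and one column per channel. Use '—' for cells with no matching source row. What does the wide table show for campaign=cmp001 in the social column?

The long row with campaign=cmp001, channel=social has clicks=408.

408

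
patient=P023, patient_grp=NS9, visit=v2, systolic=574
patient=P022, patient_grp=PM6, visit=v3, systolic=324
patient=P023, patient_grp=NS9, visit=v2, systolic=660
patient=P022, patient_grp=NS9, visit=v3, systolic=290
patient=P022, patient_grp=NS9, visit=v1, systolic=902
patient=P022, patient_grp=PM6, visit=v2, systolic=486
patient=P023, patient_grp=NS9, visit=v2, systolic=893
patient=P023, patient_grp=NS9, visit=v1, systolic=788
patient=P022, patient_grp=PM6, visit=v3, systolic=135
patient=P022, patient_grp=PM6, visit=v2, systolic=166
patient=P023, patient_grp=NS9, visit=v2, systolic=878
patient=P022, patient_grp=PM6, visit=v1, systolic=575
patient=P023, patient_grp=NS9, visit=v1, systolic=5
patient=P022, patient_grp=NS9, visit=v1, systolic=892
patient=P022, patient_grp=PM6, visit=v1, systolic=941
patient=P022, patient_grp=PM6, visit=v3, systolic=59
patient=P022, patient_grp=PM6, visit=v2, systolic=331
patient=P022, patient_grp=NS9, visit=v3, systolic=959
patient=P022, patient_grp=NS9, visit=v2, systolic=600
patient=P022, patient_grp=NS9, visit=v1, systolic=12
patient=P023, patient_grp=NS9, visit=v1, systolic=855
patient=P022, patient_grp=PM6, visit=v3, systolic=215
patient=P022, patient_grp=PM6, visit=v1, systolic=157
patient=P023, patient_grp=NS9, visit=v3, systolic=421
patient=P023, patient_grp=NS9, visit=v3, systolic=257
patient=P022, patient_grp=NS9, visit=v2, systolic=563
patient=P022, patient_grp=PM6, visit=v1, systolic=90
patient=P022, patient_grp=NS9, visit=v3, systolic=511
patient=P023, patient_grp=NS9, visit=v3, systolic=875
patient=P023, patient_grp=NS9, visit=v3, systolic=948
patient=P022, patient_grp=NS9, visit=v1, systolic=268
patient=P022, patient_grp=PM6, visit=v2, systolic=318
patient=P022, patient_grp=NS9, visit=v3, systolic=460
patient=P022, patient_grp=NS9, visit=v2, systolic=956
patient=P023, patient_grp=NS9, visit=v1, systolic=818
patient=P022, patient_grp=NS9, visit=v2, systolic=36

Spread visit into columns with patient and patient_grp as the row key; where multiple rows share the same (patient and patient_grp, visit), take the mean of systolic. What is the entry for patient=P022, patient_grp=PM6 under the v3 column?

183.25

Rows with patient=P022, patient_grp=PM6 and visit=v3: systolic values are 324, 135, 59, 215.
(324 + 135 + 59 + 215) / 4 = 183.25.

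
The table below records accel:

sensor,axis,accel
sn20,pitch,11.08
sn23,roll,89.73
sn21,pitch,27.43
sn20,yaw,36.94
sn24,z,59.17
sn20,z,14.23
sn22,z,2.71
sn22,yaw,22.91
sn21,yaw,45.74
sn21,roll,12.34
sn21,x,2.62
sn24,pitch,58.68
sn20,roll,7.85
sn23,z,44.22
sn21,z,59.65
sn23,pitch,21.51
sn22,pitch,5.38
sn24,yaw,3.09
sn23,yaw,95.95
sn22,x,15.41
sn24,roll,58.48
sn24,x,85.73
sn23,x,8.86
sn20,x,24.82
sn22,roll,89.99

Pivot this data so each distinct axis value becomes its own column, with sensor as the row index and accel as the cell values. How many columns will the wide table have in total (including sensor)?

1 column for sensor plus 5 distinct axis values → 6 columns.

6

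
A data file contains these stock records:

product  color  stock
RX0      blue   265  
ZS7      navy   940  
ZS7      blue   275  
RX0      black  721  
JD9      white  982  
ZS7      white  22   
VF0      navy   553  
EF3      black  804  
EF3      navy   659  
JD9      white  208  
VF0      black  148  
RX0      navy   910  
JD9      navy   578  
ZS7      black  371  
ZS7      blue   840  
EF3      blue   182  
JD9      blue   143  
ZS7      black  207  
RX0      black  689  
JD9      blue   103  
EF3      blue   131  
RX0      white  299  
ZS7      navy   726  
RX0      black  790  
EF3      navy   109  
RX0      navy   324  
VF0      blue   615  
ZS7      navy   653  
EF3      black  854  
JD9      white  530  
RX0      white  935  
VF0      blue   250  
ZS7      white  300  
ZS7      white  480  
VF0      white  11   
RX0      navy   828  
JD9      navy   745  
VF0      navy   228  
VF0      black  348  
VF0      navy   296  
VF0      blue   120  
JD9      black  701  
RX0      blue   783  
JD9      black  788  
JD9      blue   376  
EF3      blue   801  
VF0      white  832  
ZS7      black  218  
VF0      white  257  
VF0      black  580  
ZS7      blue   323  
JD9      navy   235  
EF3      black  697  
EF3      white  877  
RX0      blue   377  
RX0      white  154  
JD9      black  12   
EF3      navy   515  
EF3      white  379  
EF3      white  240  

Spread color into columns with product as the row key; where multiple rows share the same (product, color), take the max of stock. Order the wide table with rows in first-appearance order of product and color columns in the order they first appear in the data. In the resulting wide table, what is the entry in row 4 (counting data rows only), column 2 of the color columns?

553

With rows in first-appearance order of product, row 4 is product=VF0. color columns in first-appearance order: blue, navy, black, white; column 2 is navy.
Long rows with product=VF0, color=navy: max(553, 228, 296) = 553.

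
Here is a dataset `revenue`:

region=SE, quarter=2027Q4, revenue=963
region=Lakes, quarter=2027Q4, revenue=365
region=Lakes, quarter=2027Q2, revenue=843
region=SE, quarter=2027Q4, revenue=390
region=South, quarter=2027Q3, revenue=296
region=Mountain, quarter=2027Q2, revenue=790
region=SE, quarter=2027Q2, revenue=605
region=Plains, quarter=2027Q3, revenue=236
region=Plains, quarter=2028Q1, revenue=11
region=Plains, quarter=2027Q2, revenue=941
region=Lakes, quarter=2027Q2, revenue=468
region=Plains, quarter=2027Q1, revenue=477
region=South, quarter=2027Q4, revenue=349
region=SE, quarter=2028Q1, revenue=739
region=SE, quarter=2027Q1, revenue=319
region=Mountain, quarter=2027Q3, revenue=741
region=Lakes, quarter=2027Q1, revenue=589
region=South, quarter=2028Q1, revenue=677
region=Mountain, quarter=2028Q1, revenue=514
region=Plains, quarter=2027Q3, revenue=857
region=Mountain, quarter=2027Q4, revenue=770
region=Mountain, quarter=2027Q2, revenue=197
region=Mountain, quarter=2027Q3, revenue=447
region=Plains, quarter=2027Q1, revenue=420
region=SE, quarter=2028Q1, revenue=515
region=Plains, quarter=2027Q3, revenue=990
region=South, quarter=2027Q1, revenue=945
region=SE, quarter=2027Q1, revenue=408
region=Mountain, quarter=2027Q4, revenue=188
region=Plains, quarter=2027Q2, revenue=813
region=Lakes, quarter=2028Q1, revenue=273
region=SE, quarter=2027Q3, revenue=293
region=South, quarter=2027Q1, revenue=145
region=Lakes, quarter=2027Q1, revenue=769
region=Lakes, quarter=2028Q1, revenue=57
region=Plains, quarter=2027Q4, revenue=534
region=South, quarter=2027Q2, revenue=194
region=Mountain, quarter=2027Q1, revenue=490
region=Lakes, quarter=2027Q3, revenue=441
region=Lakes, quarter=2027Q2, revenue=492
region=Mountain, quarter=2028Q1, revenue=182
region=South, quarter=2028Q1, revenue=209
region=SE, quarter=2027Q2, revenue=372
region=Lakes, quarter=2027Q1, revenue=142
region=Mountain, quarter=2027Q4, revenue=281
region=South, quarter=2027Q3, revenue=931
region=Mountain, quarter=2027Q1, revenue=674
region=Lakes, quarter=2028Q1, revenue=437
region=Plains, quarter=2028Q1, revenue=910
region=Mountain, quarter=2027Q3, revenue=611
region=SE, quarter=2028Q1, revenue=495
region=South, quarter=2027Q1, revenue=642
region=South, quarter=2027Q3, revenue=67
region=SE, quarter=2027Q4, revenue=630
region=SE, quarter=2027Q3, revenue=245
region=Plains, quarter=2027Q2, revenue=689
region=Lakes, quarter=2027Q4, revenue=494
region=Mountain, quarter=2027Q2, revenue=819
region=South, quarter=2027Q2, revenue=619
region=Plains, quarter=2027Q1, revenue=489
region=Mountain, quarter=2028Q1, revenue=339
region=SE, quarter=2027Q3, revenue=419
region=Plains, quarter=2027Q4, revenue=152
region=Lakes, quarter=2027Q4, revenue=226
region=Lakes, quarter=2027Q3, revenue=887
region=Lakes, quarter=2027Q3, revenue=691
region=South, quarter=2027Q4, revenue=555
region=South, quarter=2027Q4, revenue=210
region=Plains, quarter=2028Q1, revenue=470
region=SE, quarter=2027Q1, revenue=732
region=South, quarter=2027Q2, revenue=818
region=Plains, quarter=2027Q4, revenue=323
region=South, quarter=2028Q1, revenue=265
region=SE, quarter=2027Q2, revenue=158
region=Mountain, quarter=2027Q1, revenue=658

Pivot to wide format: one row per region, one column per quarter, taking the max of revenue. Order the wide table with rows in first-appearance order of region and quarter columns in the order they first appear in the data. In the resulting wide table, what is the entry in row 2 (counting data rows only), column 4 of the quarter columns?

With rows in first-appearance order of region, row 2 is region=Lakes. quarter columns in first-appearance order: 2027Q4, 2027Q2, 2027Q3, 2028Q1, 2027Q1; column 4 is 2028Q1.
Long rows with region=Lakes, quarter=2028Q1: max(273, 57, 437) = 437.

437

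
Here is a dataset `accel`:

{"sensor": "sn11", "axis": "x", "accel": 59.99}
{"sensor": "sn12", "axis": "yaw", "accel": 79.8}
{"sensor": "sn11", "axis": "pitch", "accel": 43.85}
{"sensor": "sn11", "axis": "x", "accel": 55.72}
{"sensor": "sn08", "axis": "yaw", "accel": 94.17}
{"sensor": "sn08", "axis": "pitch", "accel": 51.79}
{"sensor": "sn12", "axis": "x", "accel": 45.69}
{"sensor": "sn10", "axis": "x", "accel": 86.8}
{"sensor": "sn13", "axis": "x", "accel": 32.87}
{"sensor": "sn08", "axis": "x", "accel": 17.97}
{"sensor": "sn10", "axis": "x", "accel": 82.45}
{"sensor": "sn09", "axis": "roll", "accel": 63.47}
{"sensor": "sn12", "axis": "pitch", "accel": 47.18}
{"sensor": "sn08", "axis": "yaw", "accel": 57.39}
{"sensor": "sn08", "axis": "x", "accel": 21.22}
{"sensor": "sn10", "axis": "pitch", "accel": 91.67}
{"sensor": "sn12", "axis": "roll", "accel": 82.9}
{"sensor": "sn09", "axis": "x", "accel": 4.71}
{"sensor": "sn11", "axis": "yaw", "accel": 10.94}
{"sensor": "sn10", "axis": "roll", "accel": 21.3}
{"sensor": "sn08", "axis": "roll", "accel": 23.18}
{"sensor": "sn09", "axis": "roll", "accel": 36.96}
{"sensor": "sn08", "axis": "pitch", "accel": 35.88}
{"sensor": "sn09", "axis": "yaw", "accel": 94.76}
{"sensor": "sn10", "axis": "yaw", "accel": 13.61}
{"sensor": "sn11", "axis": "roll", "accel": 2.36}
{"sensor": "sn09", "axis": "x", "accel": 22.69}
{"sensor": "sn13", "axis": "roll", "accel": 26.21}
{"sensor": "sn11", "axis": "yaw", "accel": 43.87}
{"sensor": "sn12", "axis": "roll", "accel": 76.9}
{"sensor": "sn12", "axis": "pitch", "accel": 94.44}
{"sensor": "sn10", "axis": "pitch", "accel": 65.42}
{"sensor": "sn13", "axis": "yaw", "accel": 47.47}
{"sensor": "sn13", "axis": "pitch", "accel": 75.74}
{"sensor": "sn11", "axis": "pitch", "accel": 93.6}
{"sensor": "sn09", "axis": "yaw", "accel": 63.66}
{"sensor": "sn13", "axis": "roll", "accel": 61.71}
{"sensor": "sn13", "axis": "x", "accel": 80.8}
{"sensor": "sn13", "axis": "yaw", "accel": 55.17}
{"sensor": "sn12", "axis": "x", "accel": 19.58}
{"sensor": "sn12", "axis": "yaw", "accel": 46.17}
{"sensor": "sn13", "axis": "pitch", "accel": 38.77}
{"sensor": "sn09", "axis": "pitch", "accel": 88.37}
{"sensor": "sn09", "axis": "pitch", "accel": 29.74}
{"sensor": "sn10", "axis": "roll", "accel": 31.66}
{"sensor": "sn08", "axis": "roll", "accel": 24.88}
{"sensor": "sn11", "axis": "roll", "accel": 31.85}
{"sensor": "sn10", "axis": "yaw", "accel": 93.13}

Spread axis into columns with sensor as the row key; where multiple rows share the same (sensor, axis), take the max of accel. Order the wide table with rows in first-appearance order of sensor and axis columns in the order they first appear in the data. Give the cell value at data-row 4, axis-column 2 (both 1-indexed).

With rows in first-appearance order of sensor, row 4 is sensor=sn10. axis columns in first-appearance order: x, yaw, pitch, roll; column 2 is yaw.
Long rows with sensor=sn10, axis=yaw: max(13.61, 93.13) = 93.13.

93.13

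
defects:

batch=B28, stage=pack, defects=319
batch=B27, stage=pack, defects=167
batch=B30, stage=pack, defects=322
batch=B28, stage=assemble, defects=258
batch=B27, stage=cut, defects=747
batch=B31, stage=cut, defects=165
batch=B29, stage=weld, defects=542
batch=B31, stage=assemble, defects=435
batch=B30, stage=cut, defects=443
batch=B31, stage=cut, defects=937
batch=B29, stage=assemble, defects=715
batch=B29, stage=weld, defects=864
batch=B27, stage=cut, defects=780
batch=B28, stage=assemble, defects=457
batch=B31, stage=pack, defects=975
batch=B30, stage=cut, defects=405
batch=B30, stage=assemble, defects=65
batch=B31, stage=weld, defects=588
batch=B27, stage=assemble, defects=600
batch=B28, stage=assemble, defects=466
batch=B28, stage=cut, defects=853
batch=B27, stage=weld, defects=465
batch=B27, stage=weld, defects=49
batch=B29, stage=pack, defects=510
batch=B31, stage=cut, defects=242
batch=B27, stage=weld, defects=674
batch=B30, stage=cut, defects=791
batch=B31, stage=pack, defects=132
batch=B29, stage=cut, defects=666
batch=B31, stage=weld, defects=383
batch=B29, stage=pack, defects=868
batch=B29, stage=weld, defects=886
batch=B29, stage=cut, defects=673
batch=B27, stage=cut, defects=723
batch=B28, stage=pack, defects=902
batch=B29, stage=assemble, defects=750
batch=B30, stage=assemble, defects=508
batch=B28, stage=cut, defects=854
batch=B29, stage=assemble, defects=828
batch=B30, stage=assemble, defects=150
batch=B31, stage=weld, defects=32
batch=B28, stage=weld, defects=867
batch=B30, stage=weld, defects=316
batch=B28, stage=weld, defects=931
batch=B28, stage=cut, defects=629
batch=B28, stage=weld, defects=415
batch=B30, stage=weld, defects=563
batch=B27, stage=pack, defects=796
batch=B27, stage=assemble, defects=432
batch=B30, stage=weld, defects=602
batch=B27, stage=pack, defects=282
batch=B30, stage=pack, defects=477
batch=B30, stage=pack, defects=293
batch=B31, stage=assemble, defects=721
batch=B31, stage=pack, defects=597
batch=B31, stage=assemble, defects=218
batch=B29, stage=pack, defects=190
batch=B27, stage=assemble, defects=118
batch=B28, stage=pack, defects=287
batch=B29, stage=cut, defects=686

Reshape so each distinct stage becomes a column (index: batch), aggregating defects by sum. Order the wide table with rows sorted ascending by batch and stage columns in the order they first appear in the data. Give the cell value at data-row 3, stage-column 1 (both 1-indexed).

1568

With rows sorted ascending by batch, row 3 is batch=B29. stage columns in first-appearance order: pack, assemble, cut, weld; column 1 is pack.
Long rows with batch=B29, stage=pack: 510 + 868 + 190 = 1568.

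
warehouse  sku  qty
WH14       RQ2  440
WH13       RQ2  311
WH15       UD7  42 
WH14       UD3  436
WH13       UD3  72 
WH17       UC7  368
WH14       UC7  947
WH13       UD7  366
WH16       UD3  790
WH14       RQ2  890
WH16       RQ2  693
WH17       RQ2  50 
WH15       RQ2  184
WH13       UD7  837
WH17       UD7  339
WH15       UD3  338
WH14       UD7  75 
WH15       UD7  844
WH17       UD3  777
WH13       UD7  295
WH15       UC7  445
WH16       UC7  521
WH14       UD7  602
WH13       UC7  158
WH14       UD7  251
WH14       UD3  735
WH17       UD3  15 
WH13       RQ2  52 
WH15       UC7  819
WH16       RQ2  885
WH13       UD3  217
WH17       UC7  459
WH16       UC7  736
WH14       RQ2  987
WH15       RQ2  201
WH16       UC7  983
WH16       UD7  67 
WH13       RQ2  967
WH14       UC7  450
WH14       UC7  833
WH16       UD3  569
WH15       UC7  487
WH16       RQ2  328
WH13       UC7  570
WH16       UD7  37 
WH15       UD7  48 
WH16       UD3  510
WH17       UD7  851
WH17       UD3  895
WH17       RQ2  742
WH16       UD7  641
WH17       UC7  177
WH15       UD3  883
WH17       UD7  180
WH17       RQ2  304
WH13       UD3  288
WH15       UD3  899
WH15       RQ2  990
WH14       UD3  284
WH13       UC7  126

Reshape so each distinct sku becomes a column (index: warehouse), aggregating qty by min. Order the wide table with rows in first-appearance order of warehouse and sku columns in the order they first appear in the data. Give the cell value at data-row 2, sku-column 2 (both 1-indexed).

With rows in first-appearance order of warehouse, row 2 is warehouse=WH13. sku columns in first-appearance order: RQ2, UD7, UD3, UC7; column 2 is UD7.
Long rows with warehouse=WH13, sku=UD7: min(366, 837, 295) = 295.

295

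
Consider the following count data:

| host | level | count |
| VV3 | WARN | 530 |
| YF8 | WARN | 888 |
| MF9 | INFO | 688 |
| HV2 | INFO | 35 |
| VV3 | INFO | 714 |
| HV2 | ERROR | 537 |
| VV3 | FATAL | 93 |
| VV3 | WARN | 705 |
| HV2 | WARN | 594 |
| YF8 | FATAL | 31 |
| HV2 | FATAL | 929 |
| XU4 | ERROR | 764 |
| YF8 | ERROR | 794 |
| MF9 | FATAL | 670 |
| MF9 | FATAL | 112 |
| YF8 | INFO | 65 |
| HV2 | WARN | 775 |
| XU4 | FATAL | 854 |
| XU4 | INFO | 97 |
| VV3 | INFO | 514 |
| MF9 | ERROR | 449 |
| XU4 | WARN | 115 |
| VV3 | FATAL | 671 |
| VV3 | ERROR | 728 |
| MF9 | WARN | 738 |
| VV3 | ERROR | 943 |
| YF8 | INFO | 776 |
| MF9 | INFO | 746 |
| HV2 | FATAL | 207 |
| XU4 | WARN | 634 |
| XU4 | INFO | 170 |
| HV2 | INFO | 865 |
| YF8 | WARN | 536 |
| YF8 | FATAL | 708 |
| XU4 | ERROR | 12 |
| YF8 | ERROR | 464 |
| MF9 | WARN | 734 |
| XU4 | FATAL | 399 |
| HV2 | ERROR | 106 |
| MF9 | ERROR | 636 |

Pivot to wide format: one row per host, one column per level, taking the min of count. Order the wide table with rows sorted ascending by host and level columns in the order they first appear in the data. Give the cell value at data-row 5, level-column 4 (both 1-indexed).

31

With rows sorted ascending by host, row 5 is host=YF8. level columns in first-appearance order: WARN, INFO, ERROR, FATAL; column 4 is FATAL.
Long rows with host=YF8, level=FATAL: min(31, 708) = 31.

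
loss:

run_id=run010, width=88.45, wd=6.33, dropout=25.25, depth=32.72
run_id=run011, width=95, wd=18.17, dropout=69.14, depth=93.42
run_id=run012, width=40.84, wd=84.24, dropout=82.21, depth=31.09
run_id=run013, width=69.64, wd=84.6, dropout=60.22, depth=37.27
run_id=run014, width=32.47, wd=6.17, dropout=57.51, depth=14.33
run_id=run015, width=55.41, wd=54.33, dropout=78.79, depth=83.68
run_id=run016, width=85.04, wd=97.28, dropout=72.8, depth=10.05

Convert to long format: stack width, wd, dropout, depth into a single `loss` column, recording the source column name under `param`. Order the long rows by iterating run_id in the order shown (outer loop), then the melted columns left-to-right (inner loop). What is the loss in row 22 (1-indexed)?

54.33

28 rows total (7 × 4). Row 22: index ⌊(22-1)/4⌋ = 5 into run_id → run015; (22-1) mod 4 = 1 into the melted columns → wd.
So row 22 is (run015, wd, 54.33); loss = 54.33.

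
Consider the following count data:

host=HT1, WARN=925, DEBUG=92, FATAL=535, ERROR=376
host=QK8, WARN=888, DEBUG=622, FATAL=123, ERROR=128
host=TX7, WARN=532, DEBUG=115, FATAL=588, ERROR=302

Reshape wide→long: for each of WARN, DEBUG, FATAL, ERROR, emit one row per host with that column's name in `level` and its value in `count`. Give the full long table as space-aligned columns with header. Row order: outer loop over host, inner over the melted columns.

host  level  count
HT1   WARN   925  
HT1   DEBUG  92   
HT1   FATAL  535  
HT1   ERROR  376  
QK8   WARN   888  
QK8   DEBUG  622  
QK8   FATAL  123  
QK8   ERROR  128  
TX7   WARN   532  
TX7   DEBUG  115  
TX7   FATAL  588  
TX7   ERROR  302  

Each (host, column) pair becomes one row: 3 × 4 = 12 rows.
For example, (HT1, WARN) → count=925.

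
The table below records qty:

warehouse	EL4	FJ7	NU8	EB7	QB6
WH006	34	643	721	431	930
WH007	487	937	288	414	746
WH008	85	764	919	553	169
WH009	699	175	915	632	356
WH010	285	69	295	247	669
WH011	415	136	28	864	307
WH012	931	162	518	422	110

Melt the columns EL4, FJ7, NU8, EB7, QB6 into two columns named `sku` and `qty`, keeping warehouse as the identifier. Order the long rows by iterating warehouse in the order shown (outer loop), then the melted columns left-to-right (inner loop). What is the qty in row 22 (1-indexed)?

35 rows total (7 × 5). Row 22: index ⌊(22-1)/5⌋ = 4 into warehouse → WH010; (22-1) mod 5 = 1 into the melted columns → FJ7.
So row 22 is (WH010, FJ7, 69); qty = 69.

69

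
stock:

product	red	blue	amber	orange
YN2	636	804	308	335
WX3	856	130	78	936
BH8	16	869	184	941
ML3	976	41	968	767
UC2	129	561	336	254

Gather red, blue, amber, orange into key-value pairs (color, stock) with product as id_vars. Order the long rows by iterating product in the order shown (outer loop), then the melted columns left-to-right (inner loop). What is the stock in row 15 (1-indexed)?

968

20 rows total (5 × 4). Row 15: index ⌊(15-1)/4⌋ = 3 into product → ML3; (15-1) mod 4 = 2 into the melted columns → amber.
So row 15 is (ML3, amber, 968); stock = 968.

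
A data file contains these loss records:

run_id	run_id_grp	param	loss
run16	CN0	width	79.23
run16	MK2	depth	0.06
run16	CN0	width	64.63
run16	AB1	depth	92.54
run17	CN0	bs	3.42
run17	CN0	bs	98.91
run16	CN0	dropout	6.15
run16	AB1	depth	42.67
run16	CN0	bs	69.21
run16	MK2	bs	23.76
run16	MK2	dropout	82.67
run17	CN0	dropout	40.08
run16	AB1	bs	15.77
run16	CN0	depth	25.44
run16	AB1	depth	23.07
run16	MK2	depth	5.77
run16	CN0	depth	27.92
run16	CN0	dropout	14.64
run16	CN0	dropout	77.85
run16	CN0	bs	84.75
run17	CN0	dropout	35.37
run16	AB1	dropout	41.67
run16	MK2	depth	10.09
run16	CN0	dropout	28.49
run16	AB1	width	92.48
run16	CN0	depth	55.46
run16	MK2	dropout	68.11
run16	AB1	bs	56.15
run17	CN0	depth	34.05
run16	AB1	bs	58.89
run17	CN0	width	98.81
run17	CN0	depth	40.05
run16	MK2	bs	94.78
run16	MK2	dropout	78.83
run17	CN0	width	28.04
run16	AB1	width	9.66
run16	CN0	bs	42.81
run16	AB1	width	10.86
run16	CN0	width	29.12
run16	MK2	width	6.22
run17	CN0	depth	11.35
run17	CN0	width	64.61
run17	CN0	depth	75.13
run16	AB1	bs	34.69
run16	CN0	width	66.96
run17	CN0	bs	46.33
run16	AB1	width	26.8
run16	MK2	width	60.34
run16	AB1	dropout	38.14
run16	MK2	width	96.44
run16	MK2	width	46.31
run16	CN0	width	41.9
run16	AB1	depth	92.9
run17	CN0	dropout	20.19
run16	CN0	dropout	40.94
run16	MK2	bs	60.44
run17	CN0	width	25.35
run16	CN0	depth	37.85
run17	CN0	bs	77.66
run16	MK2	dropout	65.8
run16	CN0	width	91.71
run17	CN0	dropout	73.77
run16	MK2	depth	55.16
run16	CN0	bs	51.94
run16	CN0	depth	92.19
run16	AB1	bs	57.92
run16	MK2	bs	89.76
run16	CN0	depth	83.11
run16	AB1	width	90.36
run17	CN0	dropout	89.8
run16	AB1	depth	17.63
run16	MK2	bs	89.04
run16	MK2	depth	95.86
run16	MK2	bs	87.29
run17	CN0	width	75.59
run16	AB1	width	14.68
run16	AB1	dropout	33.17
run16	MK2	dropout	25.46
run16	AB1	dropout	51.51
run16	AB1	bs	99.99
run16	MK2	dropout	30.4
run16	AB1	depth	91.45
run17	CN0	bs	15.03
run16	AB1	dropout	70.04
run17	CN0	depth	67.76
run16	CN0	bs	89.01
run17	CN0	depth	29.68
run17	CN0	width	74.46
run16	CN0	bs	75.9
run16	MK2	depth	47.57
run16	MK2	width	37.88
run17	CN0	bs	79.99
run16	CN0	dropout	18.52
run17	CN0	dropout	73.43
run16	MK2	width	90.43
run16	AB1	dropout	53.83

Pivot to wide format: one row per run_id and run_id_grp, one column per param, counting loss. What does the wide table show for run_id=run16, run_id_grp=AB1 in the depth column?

6

Rows with run_id=run16, run_id_grp=AB1 and param=depth: loss values are 92.54, 42.67, 23.07, 92.9, 17.63, 91.45.
6 rows match — count = 6.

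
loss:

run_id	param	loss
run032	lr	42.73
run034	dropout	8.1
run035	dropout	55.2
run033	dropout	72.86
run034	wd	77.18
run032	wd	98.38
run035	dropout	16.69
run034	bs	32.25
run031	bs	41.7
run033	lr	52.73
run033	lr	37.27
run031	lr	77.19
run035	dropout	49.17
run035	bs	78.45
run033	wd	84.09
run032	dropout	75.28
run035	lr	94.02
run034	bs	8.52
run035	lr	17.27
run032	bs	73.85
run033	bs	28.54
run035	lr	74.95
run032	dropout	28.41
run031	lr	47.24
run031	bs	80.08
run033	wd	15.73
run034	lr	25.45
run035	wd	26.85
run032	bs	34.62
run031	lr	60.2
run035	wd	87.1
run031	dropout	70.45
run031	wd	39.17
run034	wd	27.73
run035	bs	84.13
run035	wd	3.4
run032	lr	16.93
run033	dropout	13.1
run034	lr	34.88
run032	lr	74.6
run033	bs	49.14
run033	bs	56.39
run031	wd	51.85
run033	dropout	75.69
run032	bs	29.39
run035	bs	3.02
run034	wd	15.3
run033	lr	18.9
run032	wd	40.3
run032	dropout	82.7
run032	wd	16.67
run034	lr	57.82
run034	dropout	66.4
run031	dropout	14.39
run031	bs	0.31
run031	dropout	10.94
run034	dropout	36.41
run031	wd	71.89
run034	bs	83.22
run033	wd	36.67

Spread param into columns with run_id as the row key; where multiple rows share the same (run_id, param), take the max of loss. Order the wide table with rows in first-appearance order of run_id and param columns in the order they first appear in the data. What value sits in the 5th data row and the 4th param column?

With rows in first-appearance order of run_id, row 5 is run_id=run031. param columns in first-appearance order: lr, dropout, wd, bs; column 4 is bs.
Long rows with run_id=run031, param=bs: max(41.7, 80.08, 0.31) = 80.08.

80.08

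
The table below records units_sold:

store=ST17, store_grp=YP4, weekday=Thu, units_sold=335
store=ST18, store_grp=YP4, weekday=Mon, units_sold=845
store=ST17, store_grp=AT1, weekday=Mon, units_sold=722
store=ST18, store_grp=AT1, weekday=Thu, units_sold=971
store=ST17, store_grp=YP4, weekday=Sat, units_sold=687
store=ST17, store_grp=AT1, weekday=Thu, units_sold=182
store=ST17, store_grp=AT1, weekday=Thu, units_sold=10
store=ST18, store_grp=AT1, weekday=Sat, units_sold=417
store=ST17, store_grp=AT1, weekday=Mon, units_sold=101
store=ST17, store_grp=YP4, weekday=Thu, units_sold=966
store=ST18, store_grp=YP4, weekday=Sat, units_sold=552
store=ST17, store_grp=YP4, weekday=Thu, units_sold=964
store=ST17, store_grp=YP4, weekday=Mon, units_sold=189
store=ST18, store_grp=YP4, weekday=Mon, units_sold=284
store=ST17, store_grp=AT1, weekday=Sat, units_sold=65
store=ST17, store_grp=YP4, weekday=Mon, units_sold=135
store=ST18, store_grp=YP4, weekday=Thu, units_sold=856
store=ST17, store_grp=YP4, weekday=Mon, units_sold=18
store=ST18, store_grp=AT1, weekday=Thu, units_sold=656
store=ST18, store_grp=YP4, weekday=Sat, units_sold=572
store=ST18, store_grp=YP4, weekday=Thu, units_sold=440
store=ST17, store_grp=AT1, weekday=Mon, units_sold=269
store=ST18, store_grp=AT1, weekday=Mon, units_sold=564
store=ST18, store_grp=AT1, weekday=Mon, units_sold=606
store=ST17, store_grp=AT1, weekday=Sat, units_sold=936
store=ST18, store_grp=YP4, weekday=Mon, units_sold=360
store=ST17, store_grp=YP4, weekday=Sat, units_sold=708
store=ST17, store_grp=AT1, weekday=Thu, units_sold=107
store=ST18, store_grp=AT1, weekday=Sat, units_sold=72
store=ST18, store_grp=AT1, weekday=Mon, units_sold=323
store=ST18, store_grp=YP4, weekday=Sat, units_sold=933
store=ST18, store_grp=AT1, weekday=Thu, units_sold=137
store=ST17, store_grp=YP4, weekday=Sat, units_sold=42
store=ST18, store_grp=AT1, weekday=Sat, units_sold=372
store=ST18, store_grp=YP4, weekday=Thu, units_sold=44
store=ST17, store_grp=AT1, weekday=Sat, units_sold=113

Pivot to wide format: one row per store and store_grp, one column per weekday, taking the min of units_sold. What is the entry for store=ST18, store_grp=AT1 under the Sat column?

Rows with store=ST18, store_grp=AT1 and weekday=Sat: units_sold values are 417, 72, 372.
min(417, 72, 372) = 72.

72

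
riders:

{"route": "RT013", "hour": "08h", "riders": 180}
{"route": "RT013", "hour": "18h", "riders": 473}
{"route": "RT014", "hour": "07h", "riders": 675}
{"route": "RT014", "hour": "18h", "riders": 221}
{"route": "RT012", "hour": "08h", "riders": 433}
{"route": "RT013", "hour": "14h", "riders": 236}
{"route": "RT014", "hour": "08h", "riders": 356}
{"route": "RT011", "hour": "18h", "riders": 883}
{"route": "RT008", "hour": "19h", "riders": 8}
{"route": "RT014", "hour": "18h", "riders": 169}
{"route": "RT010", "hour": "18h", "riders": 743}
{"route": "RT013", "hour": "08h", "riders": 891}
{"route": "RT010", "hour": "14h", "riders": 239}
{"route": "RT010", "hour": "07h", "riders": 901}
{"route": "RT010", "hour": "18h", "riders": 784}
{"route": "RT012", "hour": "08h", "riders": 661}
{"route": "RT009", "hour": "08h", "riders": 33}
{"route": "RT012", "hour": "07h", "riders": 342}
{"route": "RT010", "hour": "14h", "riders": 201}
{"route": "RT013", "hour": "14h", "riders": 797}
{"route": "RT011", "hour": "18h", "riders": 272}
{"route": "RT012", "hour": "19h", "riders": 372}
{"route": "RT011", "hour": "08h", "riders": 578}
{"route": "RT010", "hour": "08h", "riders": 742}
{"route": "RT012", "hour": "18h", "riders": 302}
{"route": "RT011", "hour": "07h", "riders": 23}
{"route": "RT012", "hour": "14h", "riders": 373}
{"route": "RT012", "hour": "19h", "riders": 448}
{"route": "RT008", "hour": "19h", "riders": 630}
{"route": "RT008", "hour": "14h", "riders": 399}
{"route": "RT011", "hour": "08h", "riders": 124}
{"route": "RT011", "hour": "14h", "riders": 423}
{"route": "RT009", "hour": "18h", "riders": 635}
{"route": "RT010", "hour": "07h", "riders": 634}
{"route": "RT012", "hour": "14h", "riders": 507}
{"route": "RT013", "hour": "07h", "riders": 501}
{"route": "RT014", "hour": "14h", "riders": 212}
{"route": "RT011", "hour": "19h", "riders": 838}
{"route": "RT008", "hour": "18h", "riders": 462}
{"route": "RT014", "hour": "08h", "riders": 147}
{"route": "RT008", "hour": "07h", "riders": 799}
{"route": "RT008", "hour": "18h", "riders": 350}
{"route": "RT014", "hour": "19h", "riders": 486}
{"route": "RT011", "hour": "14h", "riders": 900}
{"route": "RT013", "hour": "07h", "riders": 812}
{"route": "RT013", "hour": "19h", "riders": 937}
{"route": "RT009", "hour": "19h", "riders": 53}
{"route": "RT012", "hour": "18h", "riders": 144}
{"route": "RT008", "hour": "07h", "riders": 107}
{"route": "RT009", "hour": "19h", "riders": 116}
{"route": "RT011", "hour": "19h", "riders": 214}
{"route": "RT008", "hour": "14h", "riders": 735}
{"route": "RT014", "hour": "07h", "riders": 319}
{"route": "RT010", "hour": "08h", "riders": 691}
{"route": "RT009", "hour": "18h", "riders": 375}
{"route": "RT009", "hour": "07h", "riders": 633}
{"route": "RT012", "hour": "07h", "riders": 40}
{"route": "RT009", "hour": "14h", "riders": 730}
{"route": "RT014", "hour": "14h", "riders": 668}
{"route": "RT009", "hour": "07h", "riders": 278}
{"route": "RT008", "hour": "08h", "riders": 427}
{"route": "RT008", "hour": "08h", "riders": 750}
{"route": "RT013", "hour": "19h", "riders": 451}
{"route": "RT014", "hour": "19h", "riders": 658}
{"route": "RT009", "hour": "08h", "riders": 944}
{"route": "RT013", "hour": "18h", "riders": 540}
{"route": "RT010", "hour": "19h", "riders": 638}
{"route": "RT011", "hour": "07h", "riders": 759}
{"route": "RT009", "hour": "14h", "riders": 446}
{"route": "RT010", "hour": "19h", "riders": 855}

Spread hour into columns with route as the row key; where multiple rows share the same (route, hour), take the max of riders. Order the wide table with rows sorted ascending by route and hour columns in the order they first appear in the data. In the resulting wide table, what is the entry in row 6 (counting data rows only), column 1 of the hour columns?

891

With rows sorted ascending by route, row 6 is route=RT013. hour columns in first-appearance order: 08h, 18h, 07h, 14h, 19h; column 1 is 08h.
Long rows with route=RT013, hour=08h: max(180, 891) = 891.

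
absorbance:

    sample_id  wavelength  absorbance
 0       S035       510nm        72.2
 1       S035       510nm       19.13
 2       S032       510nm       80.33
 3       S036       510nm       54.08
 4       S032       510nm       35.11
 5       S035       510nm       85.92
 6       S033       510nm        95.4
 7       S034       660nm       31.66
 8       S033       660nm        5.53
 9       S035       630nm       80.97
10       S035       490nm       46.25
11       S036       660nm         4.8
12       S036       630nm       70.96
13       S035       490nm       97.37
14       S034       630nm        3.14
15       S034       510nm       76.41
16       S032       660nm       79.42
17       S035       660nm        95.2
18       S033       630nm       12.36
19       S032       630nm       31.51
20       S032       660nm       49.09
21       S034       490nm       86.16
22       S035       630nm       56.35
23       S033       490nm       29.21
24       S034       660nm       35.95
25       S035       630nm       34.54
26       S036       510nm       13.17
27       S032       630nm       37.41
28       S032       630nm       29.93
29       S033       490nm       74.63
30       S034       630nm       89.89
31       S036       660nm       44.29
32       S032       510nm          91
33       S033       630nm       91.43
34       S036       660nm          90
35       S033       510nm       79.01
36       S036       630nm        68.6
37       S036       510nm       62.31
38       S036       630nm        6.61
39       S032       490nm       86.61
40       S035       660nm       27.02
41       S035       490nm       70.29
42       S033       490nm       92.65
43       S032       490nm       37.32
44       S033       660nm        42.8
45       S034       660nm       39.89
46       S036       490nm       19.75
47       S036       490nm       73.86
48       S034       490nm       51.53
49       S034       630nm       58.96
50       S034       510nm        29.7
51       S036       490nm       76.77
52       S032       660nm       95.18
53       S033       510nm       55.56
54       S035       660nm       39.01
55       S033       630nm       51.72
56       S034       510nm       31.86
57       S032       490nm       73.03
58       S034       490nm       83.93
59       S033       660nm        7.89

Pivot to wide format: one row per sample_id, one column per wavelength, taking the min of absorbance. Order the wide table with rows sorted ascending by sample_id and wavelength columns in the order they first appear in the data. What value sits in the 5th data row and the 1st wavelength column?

13.17

With rows sorted ascending by sample_id, row 5 is sample_id=S036. wavelength columns in first-appearance order: 510nm, 660nm, 630nm, 490nm; column 1 is 510nm.
Long rows with sample_id=S036, wavelength=510nm: min(54.08, 13.17, 62.31) = 13.17.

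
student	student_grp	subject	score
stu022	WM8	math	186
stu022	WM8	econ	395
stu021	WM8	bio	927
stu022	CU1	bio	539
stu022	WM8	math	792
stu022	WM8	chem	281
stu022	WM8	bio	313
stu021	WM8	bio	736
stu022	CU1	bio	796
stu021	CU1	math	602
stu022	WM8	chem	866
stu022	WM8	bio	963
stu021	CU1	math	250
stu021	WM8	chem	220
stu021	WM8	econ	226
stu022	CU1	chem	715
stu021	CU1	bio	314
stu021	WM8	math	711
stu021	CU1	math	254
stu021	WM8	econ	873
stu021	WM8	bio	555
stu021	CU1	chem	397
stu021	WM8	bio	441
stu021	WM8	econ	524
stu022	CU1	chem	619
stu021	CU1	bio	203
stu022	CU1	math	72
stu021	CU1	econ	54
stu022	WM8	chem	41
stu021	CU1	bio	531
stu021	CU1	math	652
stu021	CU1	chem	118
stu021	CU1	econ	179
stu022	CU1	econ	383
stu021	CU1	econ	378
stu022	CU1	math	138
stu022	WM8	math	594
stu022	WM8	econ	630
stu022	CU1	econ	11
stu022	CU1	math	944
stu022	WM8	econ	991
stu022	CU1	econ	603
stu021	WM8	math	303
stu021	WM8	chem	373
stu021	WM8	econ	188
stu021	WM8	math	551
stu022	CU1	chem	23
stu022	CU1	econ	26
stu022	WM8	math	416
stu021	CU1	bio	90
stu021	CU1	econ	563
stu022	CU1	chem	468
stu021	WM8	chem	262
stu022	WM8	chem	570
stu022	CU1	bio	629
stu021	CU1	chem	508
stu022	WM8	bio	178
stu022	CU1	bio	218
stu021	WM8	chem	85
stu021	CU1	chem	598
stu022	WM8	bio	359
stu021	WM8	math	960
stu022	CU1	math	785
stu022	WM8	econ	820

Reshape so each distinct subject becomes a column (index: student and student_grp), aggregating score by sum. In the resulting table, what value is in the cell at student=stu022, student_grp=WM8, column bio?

Rows with student=stu022, student_grp=WM8 and subject=bio: score values are 313, 963, 178, 359.
313 + 963 + 178 + 359 = 1813.

1813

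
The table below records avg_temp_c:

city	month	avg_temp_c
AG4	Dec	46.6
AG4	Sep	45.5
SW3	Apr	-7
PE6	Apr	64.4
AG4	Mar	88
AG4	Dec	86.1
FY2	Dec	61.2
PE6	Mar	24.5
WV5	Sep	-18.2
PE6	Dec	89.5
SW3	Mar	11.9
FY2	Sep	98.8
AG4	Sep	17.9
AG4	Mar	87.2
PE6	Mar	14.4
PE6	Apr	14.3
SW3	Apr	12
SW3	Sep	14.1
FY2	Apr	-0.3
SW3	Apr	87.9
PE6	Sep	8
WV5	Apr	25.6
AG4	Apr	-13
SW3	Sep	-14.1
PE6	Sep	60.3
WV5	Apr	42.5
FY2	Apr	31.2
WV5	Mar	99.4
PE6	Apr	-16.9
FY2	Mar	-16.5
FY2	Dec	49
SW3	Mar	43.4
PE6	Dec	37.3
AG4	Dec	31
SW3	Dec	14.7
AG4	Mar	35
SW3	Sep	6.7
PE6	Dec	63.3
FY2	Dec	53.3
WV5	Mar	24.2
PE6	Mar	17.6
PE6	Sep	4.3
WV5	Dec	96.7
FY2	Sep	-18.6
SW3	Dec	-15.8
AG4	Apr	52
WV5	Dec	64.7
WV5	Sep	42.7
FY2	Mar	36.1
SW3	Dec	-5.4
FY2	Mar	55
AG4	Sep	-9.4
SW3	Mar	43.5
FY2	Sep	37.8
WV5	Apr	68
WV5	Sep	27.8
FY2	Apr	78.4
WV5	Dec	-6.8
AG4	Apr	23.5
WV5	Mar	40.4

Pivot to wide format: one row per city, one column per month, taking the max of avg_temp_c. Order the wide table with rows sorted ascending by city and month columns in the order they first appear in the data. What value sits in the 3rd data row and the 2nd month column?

60.3

With rows sorted ascending by city, row 3 is city=PE6. month columns in first-appearance order: Dec, Sep, Apr, Mar; column 2 is Sep.
Long rows with city=PE6, month=Sep: max(8, 60.3, 4.3) = 60.3.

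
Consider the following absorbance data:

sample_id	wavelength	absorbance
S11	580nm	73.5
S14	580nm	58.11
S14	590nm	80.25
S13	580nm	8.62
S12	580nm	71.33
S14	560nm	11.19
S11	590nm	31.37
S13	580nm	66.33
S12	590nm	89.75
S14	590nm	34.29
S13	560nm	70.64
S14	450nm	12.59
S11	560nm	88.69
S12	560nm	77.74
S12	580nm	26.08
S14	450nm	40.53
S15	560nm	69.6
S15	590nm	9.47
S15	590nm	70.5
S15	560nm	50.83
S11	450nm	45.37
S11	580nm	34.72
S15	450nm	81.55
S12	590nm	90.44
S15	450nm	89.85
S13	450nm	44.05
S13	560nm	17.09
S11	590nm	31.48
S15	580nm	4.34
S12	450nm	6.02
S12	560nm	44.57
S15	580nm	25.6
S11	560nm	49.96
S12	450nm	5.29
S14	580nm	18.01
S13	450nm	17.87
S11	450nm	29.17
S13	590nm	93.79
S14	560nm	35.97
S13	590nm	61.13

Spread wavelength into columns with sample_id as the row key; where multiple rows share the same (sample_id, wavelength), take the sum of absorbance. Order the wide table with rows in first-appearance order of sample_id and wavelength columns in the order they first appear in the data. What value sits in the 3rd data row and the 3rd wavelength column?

With rows in first-appearance order of sample_id, row 3 is sample_id=S13. wavelength columns in first-appearance order: 580nm, 590nm, 560nm, 450nm; column 3 is 560nm.
Long rows with sample_id=S13, wavelength=560nm: 70.64 + 17.09 = 87.73.

87.73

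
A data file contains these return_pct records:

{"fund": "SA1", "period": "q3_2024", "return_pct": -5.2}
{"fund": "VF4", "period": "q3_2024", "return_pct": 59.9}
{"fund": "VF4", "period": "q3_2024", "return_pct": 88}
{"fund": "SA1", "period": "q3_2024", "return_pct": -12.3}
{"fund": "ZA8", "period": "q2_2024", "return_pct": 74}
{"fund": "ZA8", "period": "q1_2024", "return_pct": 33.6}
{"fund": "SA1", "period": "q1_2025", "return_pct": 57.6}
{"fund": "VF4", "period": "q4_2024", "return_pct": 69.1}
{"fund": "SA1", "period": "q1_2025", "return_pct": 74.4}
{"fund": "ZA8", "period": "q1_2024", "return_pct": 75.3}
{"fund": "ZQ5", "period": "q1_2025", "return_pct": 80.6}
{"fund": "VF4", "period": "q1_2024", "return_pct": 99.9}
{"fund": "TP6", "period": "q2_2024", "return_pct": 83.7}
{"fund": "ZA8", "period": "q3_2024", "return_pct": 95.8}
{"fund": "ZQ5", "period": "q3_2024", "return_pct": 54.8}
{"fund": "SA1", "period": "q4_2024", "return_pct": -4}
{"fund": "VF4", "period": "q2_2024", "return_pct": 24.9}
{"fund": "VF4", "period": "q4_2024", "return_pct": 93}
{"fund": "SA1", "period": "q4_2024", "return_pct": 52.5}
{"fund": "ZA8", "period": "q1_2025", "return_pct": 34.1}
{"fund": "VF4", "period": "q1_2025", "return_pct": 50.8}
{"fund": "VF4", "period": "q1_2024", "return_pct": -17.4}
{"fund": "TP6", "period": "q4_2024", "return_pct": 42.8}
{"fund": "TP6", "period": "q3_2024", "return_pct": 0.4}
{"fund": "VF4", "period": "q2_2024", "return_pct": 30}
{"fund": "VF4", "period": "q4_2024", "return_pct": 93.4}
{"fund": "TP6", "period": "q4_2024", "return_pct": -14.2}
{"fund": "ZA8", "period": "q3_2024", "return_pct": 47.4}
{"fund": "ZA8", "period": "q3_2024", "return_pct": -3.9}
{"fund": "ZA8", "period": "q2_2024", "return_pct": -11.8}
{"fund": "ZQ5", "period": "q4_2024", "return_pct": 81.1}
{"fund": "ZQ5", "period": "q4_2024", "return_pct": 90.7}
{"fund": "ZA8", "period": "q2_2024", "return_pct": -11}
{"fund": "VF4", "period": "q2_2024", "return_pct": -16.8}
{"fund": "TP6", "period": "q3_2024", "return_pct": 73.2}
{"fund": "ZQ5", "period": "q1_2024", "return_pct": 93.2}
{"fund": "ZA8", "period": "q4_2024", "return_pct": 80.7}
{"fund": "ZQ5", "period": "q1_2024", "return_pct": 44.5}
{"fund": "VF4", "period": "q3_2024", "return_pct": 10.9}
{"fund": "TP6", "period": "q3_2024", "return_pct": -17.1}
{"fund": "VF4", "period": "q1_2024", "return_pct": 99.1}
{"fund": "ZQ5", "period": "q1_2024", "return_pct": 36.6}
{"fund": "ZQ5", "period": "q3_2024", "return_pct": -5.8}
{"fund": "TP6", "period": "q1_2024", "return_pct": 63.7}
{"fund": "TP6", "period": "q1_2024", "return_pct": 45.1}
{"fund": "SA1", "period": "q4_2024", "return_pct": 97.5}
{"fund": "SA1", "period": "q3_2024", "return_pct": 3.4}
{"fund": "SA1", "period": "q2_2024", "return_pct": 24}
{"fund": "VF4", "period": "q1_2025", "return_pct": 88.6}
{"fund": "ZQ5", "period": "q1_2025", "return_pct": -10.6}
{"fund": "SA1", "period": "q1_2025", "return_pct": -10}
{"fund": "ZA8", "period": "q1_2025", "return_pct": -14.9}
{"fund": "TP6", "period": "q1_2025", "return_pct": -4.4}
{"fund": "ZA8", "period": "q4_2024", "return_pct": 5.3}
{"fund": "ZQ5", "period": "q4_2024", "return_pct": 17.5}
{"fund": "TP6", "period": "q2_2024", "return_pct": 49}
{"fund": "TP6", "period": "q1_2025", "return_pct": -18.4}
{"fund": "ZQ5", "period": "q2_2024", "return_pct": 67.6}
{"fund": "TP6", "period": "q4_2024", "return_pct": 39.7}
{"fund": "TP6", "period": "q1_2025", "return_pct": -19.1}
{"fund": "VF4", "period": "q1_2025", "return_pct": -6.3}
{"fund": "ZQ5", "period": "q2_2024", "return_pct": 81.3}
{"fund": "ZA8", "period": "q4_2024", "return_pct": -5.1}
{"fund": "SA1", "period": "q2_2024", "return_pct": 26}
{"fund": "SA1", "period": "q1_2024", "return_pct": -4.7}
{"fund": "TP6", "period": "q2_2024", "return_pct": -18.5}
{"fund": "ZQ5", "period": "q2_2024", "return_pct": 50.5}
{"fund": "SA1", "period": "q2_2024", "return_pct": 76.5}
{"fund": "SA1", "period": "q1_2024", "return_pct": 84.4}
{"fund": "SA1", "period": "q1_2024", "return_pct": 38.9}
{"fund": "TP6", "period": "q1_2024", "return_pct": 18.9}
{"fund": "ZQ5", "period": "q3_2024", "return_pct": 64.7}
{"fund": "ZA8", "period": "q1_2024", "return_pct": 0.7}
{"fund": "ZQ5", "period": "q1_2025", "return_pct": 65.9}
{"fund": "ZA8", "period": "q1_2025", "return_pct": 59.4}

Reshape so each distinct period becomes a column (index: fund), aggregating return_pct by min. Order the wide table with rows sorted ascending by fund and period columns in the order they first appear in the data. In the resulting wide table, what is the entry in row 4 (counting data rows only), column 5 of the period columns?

-5.1

With rows sorted ascending by fund, row 4 is fund=ZA8. period columns in first-appearance order: q3_2024, q2_2024, q1_2024, q1_2025, q4_2024; column 5 is q4_2024.
Long rows with fund=ZA8, period=q4_2024: min(80.7, 5.3, -5.1) = -5.1.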